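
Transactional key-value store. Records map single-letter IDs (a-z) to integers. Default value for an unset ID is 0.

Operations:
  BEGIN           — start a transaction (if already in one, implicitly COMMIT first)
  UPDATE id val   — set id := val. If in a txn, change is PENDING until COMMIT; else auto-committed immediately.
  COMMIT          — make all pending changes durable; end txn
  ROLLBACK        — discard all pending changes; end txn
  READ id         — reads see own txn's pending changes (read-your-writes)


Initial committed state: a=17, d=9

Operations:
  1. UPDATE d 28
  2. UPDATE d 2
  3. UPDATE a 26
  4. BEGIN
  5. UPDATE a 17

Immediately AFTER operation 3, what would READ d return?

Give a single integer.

Answer: 2

Derivation:
Initial committed: {a=17, d=9}
Op 1: UPDATE d=28 (auto-commit; committed d=28)
Op 2: UPDATE d=2 (auto-commit; committed d=2)
Op 3: UPDATE a=26 (auto-commit; committed a=26)
After op 3: visible(d) = 2 (pending={}, committed={a=26, d=2})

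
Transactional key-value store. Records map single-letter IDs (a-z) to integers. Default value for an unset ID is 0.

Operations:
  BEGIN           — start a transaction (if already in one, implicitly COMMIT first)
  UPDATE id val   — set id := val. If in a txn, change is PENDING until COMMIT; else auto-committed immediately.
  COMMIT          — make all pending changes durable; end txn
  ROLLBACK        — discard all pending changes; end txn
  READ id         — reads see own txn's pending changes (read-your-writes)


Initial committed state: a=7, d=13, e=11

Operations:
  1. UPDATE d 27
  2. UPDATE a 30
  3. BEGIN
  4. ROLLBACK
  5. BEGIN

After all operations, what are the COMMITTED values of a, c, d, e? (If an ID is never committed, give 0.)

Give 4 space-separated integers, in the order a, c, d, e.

Answer: 30 0 27 11

Derivation:
Initial committed: {a=7, d=13, e=11}
Op 1: UPDATE d=27 (auto-commit; committed d=27)
Op 2: UPDATE a=30 (auto-commit; committed a=30)
Op 3: BEGIN: in_txn=True, pending={}
Op 4: ROLLBACK: discarded pending []; in_txn=False
Op 5: BEGIN: in_txn=True, pending={}
Final committed: {a=30, d=27, e=11}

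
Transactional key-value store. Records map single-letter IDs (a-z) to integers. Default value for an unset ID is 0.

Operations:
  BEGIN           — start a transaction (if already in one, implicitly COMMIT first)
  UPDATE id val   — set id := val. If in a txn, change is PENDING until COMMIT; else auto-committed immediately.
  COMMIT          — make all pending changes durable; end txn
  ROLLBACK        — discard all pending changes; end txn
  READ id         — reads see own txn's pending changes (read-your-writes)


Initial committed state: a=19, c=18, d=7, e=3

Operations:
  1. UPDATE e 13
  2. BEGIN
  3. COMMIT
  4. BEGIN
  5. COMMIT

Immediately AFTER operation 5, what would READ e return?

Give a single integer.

Answer: 13

Derivation:
Initial committed: {a=19, c=18, d=7, e=3}
Op 1: UPDATE e=13 (auto-commit; committed e=13)
Op 2: BEGIN: in_txn=True, pending={}
Op 3: COMMIT: merged [] into committed; committed now {a=19, c=18, d=7, e=13}
Op 4: BEGIN: in_txn=True, pending={}
Op 5: COMMIT: merged [] into committed; committed now {a=19, c=18, d=7, e=13}
After op 5: visible(e) = 13 (pending={}, committed={a=19, c=18, d=7, e=13})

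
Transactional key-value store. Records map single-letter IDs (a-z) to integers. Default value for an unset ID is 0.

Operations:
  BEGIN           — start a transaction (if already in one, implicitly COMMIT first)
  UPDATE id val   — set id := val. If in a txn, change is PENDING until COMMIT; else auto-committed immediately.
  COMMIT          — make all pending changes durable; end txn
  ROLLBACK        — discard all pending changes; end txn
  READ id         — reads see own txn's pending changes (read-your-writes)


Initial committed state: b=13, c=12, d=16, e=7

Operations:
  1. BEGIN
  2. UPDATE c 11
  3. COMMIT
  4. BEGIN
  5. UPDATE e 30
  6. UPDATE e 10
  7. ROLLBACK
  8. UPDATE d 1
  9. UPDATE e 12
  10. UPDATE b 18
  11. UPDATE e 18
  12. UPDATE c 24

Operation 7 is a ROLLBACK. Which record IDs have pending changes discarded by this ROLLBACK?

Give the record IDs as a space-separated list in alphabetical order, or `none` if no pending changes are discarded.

Initial committed: {b=13, c=12, d=16, e=7}
Op 1: BEGIN: in_txn=True, pending={}
Op 2: UPDATE c=11 (pending; pending now {c=11})
Op 3: COMMIT: merged ['c'] into committed; committed now {b=13, c=11, d=16, e=7}
Op 4: BEGIN: in_txn=True, pending={}
Op 5: UPDATE e=30 (pending; pending now {e=30})
Op 6: UPDATE e=10 (pending; pending now {e=10})
Op 7: ROLLBACK: discarded pending ['e']; in_txn=False
Op 8: UPDATE d=1 (auto-commit; committed d=1)
Op 9: UPDATE e=12 (auto-commit; committed e=12)
Op 10: UPDATE b=18 (auto-commit; committed b=18)
Op 11: UPDATE e=18 (auto-commit; committed e=18)
Op 12: UPDATE c=24 (auto-commit; committed c=24)
ROLLBACK at op 7 discards: ['e']

Answer: e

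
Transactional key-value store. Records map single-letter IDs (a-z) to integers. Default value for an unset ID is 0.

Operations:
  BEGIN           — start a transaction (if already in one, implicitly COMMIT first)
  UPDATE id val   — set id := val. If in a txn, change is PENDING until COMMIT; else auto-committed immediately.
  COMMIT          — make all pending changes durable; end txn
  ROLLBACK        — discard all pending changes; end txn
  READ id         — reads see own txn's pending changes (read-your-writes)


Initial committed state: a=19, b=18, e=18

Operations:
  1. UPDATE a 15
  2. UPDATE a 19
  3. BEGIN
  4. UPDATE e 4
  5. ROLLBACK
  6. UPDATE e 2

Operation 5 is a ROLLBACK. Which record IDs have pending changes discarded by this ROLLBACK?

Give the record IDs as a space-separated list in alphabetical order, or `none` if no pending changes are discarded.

Initial committed: {a=19, b=18, e=18}
Op 1: UPDATE a=15 (auto-commit; committed a=15)
Op 2: UPDATE a=19 (auto-commit; committed a=19)
Op 3: BEGIN: in_txn=True, pending={}
Op 4: UPDATE e=4 (pending; pending now {e=4})
Op 5: ROLLBACK: discarded pending ['e']; in_txn=False
Op 6: UPDATE e=2 (auto-commit; committed e=2)
ROLLBACK at op 5 discards: ['e']

Answer: e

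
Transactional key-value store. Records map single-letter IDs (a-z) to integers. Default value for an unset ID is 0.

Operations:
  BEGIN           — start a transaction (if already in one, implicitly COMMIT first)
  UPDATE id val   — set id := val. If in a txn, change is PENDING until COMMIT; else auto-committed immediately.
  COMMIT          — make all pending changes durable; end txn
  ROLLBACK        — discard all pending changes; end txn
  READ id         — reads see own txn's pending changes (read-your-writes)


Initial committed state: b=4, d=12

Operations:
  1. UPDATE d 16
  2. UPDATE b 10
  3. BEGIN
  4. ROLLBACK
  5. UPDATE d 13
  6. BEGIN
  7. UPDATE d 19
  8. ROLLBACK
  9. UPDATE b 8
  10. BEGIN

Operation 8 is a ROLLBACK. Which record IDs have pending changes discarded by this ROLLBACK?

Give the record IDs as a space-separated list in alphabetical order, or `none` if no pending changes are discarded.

Initial committed: {b=4, d=12}
Op 1: UPDATE d=16 (auto-commit; committed d=16)
Op 2: UPDATE b=10 (auto-commit; committed b=10)
Op 3: BEGIN: in_txn=True, pending={}
Op 4: ROLLBACK: discarded pending []; in_txn=False
Op 5: UPDATE d=13 (auto-commit; committed d=13)
Op 6: BEGIN: in_txn=True, pending={}
Op 7: UPDATE d=19 (pending; pending now {d=19})
Op 8: ROLLBACK: discarded pending ['d']; in_txn=False
Op 9: UPDATE b=8 (auto-commit; committed b=8)
Op 10: BEGIN: in_txn=True, pending={}
ROLLBACK at op 8 discards: ['d']

Answer: d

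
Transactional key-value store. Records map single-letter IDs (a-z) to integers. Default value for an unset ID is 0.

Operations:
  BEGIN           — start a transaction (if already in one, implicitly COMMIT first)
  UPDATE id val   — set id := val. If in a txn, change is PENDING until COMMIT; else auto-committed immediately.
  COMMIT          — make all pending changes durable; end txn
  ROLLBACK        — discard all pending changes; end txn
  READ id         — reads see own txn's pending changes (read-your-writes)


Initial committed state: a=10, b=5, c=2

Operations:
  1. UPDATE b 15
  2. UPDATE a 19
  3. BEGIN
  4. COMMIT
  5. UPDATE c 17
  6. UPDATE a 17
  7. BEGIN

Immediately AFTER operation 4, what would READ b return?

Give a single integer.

Answer: 15

Derivation:
Initial committed: {a=10, b=5, c=2}
Op 1: UPDATE b=15 (auto-commit; committed b=15)
Op 2: UPDATE a=19 (auto-commit; committed a=19)
Op 3: BEGIN: in_txn=True, pending={}
Op 4: COMMIT: merged [] into committed; committed now {a=19, b=15, c=2}
After op 4: visible(b) = 15 (pending={}, committed={a=19, b=15, c=2})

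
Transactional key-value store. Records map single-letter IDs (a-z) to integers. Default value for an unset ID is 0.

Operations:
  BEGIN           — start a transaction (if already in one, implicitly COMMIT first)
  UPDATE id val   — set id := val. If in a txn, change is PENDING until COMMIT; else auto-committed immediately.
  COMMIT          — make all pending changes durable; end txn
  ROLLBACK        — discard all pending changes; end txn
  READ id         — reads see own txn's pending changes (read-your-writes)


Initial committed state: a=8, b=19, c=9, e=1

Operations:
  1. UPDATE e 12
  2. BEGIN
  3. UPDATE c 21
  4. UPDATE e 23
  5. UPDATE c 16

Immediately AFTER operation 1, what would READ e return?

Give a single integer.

Answer: 12

Derivation:
Initial committed: {a=8, b=19, c=9, e=1}
Op 1: UPDATE e=12 (auto-commit; committed e=12)
After op 1: visible(e) = 12 (pending={}, committed={a=8, b=19, c=9, e=12})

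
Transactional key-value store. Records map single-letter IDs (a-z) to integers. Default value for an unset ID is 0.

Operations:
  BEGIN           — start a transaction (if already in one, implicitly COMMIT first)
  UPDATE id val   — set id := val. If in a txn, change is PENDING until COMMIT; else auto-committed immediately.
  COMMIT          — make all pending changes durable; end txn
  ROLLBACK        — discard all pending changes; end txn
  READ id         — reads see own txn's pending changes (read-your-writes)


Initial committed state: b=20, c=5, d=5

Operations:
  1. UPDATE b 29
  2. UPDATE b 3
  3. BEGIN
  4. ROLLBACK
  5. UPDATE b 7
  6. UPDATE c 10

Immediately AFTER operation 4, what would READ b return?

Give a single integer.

Initial committed: {b=20, c=5, d=5}
Op 1: UPDATE b=29 (auto-commit; committed b=29)
Op 2: UPDATE b=3 (auto-commit; committed b=3)
Op 3: BEGIN: in_txn=True, pending={}
Op 4: ROLLBACK: discarded pending []; in_txn=False
After op 4: visible(b) = 3 (pending={}, committed={b=3, c=5, d=5})

Answer: 3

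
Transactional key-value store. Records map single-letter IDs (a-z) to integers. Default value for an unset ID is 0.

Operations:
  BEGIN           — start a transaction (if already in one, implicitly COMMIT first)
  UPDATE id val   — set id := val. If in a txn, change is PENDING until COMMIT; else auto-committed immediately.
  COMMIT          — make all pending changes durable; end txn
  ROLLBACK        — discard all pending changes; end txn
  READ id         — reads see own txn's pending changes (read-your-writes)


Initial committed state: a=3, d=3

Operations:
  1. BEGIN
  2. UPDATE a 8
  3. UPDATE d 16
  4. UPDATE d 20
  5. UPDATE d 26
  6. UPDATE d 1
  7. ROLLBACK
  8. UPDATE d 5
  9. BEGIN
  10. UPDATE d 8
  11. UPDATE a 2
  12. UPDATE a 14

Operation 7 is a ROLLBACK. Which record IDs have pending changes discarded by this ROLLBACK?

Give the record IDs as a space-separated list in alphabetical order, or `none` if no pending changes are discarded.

Initial committed: {a=3, d=3}
Op 1: BEGIN: in_txn=True, pending={}
Op 2: UPDATE a=8 (pending; pending now {a=8})
Op 3: UPDATE d=16 (pending; pending now {a=8, d=16})
Op 4: UPDATE d=20 (pending; pending now {a=8, d=20})
Op 5: UPDATE d=26 (pending; pending now {a=8, d=26})
Op 6: UPDATE d=1 (pending; pending now {a=8, d=1})
Op 7: ROLLBACK: discarded pending ['a', 'd']; in_txn=False
Op 8: UPDATE d=5 (auto-commit; committed d=5)
Op 9: BEGIN: in_txn=True, pending={}
Op 10: UPDATE d=8 (pending; pending now {d=8})
Op 11: UPDATE a=2 (pending; pending now {a=2, d=8})
Op 12: UPDATE a=14 (pending; pending now {a=14, d=8})
ROLLBACK at op 7 discards: ['a', 'd']

Answer: a d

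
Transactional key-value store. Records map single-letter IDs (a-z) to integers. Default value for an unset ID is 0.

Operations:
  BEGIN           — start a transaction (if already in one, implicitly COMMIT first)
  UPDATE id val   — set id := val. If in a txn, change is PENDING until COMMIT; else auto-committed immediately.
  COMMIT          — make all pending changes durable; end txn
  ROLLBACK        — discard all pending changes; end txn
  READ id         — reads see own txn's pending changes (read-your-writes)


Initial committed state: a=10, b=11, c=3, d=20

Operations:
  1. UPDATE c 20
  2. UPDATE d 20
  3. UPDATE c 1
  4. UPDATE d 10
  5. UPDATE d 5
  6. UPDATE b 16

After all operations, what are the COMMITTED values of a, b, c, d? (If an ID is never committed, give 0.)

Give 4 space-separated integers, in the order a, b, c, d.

Answer: 10 16 1 5

Derivation:
Initial committed: {a=10, b=11, c=3, d=20}
Op 1: UPDATE c=20 (auto-commit; committed c=20)
Op 2: UPDATE d=20 (auto-commit; committed d=20)
Op 3: UPDATE c=1 (auto-commit; committed c=1)
Op 4: UPDATE d=10 (auto-commit; committed d=10)
Op 5: UPDATE d=5 (auto-commit; committed d=5)
Op 6: UPDATE b=16 (auto-commit; committed b=16)
Final committed: {a=10, b=16, c=1, d=5}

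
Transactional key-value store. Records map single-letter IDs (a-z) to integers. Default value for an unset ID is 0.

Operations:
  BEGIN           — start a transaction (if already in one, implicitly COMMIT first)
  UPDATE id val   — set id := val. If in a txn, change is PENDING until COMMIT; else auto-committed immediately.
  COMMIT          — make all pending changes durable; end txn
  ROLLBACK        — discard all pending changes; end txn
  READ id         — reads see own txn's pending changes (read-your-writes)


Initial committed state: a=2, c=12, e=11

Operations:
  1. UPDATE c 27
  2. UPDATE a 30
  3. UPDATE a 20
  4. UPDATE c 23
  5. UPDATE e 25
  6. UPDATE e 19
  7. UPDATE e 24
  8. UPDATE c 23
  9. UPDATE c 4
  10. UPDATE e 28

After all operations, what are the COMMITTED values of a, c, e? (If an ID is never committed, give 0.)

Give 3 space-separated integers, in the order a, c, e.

Answer: 20 4 28

Derivation:
Initial committed: {a=2, c=12, e=11}
Op 1: UPDATE c=27 (auto-commit; committed c=27)
Op 2: UPDATE a=30 (auto-commit; committed a=30)
Op 3: UPDATE a=20 (auto-commit; committed a=20)
Op 4: UPDATE c=23 (auto-commit; committed c=23)
Op 5: UPDATE e=25 (auto-commit; committed e=25)
Op 6: UPDATE e=19 (auto-commit; committed e=19)
Op 7: UPDATE e=24 (auto-commit; committed e=24)
Op 8: UPDATE c=23 (auto-commit; committed c=23)
Op 9: UPDATE c=4 (auto-commit; committed c=4)
Op 10: UPDATE e=28 (auto-commit; committed e=28)
Final committed: {a=20, c=4, e=28}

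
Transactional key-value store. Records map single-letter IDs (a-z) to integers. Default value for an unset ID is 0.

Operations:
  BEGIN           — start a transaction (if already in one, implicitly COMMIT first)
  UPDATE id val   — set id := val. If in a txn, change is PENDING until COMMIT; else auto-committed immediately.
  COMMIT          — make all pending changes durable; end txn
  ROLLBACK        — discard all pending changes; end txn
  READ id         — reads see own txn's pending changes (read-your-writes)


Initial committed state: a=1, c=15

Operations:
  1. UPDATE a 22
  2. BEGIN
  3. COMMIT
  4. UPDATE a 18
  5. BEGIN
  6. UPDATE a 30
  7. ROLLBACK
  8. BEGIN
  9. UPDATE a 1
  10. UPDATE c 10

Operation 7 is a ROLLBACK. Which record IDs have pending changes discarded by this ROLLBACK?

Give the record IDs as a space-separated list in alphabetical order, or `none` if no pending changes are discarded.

Initial committed: {a=1, c=15}
Op 1: UPDATE a=22 (auto-commit; committed a=22)
Op 2: BEGIN: in_txn=True, pending={}
Op 3: COMMIT: merged [] into committed; committed now {a=22, c=15}
Op 4: UPDATE a=18 (auto-commit; committed a=18)
Op 5: BEGIN: in_txn=True, pending={}
Op 6: UPDATE a=30 (pending; pending now {a=30})
Op 7: ROLLBACK: discarded pending ['a']; in_txn=False
Op 8: BEGIN: in_txn=True, pending={}
Op 9: UPDATE a=1 (pending; pending now {a=1})
Op 10: UPDATE c=10 (pending; pending now {a=1, c=10})
ROLLBACK at op 7 discards: ['a']

Answer: a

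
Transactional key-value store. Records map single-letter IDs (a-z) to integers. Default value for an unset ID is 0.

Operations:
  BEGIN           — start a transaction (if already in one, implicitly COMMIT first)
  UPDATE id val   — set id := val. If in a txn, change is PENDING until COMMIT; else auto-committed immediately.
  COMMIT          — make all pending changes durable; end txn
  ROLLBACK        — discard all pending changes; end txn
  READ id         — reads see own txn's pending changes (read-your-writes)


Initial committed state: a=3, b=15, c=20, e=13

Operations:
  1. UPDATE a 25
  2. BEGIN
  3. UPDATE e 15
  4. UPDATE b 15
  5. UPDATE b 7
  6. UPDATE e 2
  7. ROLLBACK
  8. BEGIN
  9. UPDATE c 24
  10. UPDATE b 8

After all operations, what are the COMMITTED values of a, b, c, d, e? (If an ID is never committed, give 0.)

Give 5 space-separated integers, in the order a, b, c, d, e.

Initial committed: {a=3, b=15, c=20, e=13}
Op 1: UPDATE a=25 (auto-commit; committed a=25)
Op 2: BEGIN: in_txn=True, pending={}
Op 3: UPDATE e=15 (pending; pending now {e=15})
Op 4: UPDATE b=15 (pending; pending now {b=15, e=15})
Op 5: UPDATE b=7 (pending; pending now {b=7, e=15})
Op 6: UPDATE e=2 (pending; pending now {b=7, e=2})
Op 7: ROLLBACK: discarded pending ['b', 'e']; in_txn=False
Op 8: BEGIN: in_txn=True, pending={}
Op 9: UPDATE c=24 (pending; pending now {c=24})
Op 10: UPDATE b=8 (pending; pending now {b=8, c=24})
Final committed: {a=25, b=15, c=20, e=13}

Answer: 25 15 20 0 13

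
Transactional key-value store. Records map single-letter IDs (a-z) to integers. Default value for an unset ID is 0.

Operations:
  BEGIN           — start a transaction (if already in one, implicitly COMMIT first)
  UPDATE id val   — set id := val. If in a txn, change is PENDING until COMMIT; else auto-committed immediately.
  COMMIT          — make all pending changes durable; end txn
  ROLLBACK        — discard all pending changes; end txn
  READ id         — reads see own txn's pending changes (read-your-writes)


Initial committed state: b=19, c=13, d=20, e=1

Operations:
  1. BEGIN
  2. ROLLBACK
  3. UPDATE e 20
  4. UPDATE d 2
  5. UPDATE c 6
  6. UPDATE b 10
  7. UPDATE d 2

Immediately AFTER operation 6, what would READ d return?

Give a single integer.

Initial committed: {b=19, c=13, d=20, e=1}
Op 1: BEGIN: in_txn=True, pending={}
Op 2: ROLLBACK: discarded pending []; in_txn=False
Op 3: UPDATE e=20 (auto-commit; committed e=20)
Op 4: UPDATE d=2 (auto-commit; committed d=2)
Op 5: UPDATE c=6 (auto-commit; committed c=6)
Op 6: UPDATE b=10 (auto-commit; committed b=10)
After op 6: visible(d) = 2 (pending={}, committed={b=10, c=6, d=2, e=20})

Answer: 2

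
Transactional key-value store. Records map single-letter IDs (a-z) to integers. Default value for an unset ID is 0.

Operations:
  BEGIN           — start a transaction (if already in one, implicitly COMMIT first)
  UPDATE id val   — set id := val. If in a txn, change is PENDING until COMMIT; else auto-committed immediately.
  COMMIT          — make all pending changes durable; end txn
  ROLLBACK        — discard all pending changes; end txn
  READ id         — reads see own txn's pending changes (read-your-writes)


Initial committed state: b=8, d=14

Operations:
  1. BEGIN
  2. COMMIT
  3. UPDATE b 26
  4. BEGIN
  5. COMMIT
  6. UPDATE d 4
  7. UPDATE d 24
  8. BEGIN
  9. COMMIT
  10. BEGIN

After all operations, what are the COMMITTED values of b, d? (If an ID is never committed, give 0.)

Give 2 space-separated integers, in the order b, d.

Answer: 26 24

Derivation:
Initial committed: {b=8, d=14}
Op 1: BEGIN: in_txn=True, pending={}
Op 2: COMMIT: merged [] into committed; committed now {b=8, d=14}
Op 3: UPDATE b=26 (auto-commit; committed b=26)
Op 4: BEGIN: in_txn=True, pending={}
Op 5: COMMIT: merged [] into committed; committed now {b=26, d=14}
Op 6: UPDATE d=4 (auto-commit; committed d=4)
Op 7: UPDATE d=24 (auto-commit; committed d=24)
Op 8: BEGIN: in_txn=True, pending={}
Op 9: COMMIT: merged [] into committed; committed now {b=26, d=24}
Op 10: BEGIN: in_txn=True, pending={}
Final committed: {b=26, d=24}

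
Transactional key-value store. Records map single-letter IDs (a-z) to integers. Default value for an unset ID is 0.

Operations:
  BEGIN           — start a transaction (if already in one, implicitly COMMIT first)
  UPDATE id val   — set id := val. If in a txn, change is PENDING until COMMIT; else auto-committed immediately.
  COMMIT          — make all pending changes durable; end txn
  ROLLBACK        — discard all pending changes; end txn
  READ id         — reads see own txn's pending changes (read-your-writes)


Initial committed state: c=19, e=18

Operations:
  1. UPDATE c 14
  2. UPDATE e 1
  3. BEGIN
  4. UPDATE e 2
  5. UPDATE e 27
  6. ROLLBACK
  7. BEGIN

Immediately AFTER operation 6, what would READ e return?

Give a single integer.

Answer: 1

Derivation:
Initial committed: {c=19, e=18}
Op 1: UPDATE c=14 (auto-commit; committed c=14)
Op 2: UPDATE e=1 (auto-commit; committed e=1)
Op 3: BEGIN: in_txn=True, pending={}
Op 4: UPDATE e=2 (pending; pending now {e=2})
Op 5: UPDATE e=27 (pending; pending now {e=27})
Op 6: ROLLBACK: discarded pending ['e']; in_txn=False
After op 6: visible(e) = 1 (pending={}, committed={c=14, e=1})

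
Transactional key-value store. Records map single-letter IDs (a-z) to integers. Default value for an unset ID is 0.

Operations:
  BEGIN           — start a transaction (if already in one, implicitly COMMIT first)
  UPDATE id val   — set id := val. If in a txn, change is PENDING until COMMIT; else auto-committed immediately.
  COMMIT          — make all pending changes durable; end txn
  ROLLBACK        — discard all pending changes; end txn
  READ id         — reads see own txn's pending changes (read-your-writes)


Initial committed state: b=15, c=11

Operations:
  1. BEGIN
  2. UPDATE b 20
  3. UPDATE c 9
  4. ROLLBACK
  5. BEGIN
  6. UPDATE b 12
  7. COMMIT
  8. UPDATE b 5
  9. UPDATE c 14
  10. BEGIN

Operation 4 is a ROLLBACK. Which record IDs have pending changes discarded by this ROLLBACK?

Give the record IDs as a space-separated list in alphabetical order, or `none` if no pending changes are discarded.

Answer: b c

Derivation:
Initial committed: {b=15, c=11}
Op 1: BEGIN: in_txn=True, pending={}
Op 2: UPDATE b=20 (pending; pending now {b=20})
Op 3: UPDATE c=9 (pending; pending now {b=20, c=9})
Op 4: ROLLBACK: discarded pending ['b', 'c']; in_txn=False
Op 5: BEGIN: in_txn=True, pending={}
Op 6: UPDATE b=12 (pending; pending now {b=12})
Op 7: COMMIT: merged ['b'] into committed; committed now {b=12, c=11}
Op 8: UPDATE b=5 (auto-commit; committed b=5)
Op 9: UPDATE c=14 (auto-commit; committed c=14)
Op 10: BEGIN: in_txn=True, pending={}
ROLLBACK at op 4 discards: ['b', 'c']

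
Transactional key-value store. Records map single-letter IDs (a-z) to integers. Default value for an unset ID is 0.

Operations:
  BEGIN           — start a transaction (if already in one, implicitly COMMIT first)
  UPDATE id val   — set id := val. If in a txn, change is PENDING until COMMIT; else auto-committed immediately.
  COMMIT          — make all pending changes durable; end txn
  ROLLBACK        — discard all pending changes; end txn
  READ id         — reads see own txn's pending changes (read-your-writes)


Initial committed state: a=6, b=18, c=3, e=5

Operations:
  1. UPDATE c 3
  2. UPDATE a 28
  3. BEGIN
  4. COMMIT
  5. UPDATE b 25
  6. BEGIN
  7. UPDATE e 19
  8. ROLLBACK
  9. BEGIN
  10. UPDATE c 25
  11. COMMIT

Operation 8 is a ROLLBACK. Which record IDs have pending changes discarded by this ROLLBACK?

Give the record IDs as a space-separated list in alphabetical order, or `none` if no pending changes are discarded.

Initial committed: {a=6, b=18, c=3, e=5}
Op 1: UPDATE c=3 (auto-commit; committed c=3)
Op 2: UPDATE a=28 (auto-commit; committed a=28)
Op 3: BEGIN: in_txn=True, pending={}
Op 4: COMMIT: merged [] into committed; committed now {a=28, b=18, c=3, e=5}
Op 5: UPDATE b=25 (auto-commit; committed b=25)
Op 6: BEGIN: in_txn=True, pending={}
Op 7: UPDATE e=19 (pending; pending now {e=19})
Op 8: ROLLBACK: discarded pending ['e']; in_txn=False
Op 9: BEGIN: in_txn=True, pending={}
Op 10: UPDATE c=25 (pending; pending now {c=25})
Op 11: COMMIT: merged ['c'] into committed; committed now {a=28, b=25, c=25, e=5}
ROLLBACK at op 8 discards: ['e']

Answer: e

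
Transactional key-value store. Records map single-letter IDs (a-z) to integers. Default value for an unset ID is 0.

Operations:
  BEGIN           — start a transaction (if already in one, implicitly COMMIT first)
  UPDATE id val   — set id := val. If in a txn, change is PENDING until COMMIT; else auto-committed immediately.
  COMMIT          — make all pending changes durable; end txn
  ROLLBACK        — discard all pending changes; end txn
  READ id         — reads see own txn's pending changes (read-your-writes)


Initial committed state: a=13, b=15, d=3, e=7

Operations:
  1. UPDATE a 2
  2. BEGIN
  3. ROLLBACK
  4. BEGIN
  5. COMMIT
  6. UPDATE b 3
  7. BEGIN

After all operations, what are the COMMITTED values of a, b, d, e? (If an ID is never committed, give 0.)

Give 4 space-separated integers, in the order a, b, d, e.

Initial committed: {a=13, b=15, d=3, e=7}
Op 1: UPDATE a=2 (auto-commit; committed a=2)
Op 2: BEGIN: in_txn=True, pending={}
Op 3: ROLLBACK: discarded pending []; in_txn=False
Op 4: BEGIN: in_txn=True, pending={}
Op 5: COMMIT: merged [] into committed; committed now {a=2, b=15, d=3, e=7}
Op 6: UPDATE b=3 (auto-commit; committed b=3)
Op 7: BEGIN: in_txn=True, pending={}
Final committed: {a=2, b=3, d=3, e=7}

Answer: 2 3 3 7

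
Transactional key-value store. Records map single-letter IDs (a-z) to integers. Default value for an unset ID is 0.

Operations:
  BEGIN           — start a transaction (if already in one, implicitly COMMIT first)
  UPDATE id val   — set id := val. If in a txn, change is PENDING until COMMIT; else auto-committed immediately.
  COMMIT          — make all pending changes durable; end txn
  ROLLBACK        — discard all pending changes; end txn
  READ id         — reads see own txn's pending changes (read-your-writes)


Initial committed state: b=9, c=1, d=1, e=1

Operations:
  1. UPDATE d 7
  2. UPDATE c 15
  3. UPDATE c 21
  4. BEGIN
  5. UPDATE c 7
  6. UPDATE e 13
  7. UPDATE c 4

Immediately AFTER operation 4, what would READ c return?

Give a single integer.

Answer: 21

Derivation:
Initial committed: {b=9, c=1, d=1, e=1}
Op 1: UPDATE d=7 (auto-commit; committed d=7)
Op 2: UPDATE c=15 (auto-commit; committed c=15)
Op 3: UPDATE c=21 (auto-commit; committed c=21)
Op 4: BEGIN: in_txn=True, pending={}
After op 4: visible(c) = 21 (pending={}, committed={b=9, c=21, d=7, e=1})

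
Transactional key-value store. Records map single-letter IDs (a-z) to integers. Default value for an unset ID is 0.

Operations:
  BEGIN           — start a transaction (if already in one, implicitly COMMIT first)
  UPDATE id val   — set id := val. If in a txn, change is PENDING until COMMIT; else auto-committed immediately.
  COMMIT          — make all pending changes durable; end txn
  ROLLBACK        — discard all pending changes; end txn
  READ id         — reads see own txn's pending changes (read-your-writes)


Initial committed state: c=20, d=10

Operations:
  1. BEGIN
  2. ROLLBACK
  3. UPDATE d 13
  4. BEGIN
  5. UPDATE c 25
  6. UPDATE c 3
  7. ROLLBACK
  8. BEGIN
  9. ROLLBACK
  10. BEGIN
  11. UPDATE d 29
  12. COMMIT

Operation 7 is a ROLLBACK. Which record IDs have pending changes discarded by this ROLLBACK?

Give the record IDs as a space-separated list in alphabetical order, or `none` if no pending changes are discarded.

Answer: c

Derivation:
Initial committed: {c=20, d=10}
Op 1: BEGIN: in_txn=True, pending={}
Op 2: ROLLBACK: discarded pending []; in_txn=False
Op 3: UPDATE d=13 (auto-commit; committed d=13)
Op 4: BEGIN: in_txn=True, pending={}
Op 5: UPDATE c=25 (pending; pending now {c=25})
Op 6: UPDATE c=3 (pending; pending now {c=3})
Op 7: ROLLBACK: discarded pending ['c']; in_txn=False
Op 8: BEGIN: in_txn=True, pending={}
Op 9: ROLLBACK: discarded pending []; in_txn=False
Op 10: BEGIN: in_txn=True, pending={}
Op 11: UPDATE d=29 (pending; pending now {d=29})
Op 12: COMMIT: merged ['d'] into committed; committed now {c=20, d=29}
ROLLBACK at op 7 discards: ['c']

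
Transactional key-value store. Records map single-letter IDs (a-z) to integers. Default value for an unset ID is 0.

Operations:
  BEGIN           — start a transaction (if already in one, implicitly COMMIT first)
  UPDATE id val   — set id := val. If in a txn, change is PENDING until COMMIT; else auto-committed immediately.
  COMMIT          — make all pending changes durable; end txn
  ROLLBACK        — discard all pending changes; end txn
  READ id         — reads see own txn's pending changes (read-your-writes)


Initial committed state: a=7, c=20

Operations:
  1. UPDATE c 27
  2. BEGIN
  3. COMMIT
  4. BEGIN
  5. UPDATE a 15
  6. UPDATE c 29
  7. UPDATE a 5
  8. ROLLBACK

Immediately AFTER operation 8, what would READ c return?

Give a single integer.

Initial committed: {a=7, c=20}
Op 1: UPDATE c=27 (auto-commit; committed c=27)
Op 2: BEGIN: in_txn=True, pending={}
Op 3: COMMIT: merged [] into committed; committed now {a=7, c=27}
Op 4: BEGIN: in_txn=True, pending={}
Op 5: UPDATE a=15 (pending; pending now {a=15})
Op 6: UPDATE c=29 (pending; pending now {a=15, c=29})
Op 7: UPDATE a=5 (pending; pending now {a=5, c=29})
Op 8: ROLLBACK: discarded pending ['a', 'c']; in_txn=False
After op 8: visible(c) = 27 (pending={}, committed={a=7, c=27})

Answer: 27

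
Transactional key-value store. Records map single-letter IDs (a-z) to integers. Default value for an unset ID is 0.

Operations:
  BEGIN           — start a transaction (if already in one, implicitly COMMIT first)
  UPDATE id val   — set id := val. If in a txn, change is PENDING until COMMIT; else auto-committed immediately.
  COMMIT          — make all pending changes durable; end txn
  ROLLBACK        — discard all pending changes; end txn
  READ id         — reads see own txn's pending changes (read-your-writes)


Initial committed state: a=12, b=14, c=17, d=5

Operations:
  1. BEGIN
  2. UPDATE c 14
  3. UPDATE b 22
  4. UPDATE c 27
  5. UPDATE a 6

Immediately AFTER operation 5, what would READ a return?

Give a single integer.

Answer: 6

Derivation:
Initial committed: {a=12, b=14, c=17, d=5}
Op 1: BEGIN: in_txn=True, pending={}
Op 2: UPDATE c=14 (pending; pending now {c=14})
Op 3: UPDATE b=22 (pending; pending now {b=22, c=14})
Op 4: UPDATE c=27 (pending; pending now {b=22, c=27})
Op 5: UPDATE a=6 (pending; pending now {a=6, b=22, c=27})
After op 5: visible(a) = 6 (pending={a=6, b=22, c=27}, committed={a=12, b=14, c=17, d=5})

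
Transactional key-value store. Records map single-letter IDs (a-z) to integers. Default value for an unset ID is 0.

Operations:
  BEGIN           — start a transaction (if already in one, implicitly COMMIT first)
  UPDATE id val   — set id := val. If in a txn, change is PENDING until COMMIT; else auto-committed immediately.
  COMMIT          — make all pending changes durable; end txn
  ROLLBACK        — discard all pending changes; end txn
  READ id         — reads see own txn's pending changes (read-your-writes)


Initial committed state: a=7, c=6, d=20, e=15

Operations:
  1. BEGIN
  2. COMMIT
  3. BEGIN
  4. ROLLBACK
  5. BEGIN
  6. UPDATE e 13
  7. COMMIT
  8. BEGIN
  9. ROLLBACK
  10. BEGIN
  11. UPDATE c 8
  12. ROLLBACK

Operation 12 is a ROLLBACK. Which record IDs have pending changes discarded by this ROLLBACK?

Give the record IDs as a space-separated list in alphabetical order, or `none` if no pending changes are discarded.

Initial committed: {a=7, c=6, d=20, e=15}
Op 1: BEGIN: in_txn=True, pending={}
Op 2: COMMIT: merged [] into committed; committed now {a=7, c=6, d=20, e=15}
Op 3: BEGIN: in_txn=True, pending={}
Op 4: ROLLBACK: discarded pending []; in_txn=False
Op 5: BEGIN: in_txn=True, pending={}
Op 6: UPDATE e=13 (pending; pending now {e=13})
Op 7: COMMIT: merged ['e'] into committed; committed now {a=7, c=6, d=20, e=13}
Op 8: BEGIN: in_txn=True, pending={}
Op 9: ROLLBACK: discarded pending []; in_txn=False
Op 10: BEGIN: in_txn=True, pending={}
Op 11: UPDATE c=8 (pending; pending now {c=8})
Op 12: ROLLBACK: discarded pending ['c']; in_txn=False
ROLLBACK at op 12 discards: ['c']

Answer: c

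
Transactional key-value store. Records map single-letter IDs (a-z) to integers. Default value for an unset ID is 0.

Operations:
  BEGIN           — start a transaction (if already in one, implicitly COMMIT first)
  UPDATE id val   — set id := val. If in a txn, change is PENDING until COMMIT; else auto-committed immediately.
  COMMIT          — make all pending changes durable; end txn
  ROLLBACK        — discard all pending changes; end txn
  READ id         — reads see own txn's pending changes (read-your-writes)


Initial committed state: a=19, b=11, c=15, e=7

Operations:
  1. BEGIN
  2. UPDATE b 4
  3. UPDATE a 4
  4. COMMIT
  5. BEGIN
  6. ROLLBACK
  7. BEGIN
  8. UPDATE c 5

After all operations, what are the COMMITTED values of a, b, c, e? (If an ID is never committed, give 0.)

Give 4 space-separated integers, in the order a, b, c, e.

Answer: 4 4 15 7

Derivation:
Initial committed: {a=19, b=11, c=15, e=7}
Op 1: BEGIN: in_txn=True, pending={}
Op 2: UPDATE b=4 (pending; pending now {b=4})
Op 3: UPDATE a=4 (pending; pending now {a=4, b=4})
Op 4: COMMIT: merged ['a', 'b'] into committed; committed now {a=4, b=4, c=15, e=7}
Op 5: BEGIN: in_txn=True, pending={}
Op 6: ROLLBACK: discarded pending []; in_txn=False
Op 7: BEGIN: in_txn=True, pending={}
Op 8: UPDATE c=5 (pending; pending now {c=5})
Final committed: {a=4, b=4, c=15, e=7}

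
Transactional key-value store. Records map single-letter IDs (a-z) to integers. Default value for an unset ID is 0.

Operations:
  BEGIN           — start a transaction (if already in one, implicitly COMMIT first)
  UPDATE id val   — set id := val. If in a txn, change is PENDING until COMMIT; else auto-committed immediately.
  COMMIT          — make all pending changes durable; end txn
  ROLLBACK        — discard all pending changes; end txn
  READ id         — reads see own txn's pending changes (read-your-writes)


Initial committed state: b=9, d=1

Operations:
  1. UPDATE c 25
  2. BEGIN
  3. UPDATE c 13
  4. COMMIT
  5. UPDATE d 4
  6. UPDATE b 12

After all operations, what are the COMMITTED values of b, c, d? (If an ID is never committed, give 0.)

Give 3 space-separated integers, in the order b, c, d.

Answer: 12 13 4

Derivation:
Initial committed: {b=9, d=1}
Op 1: UPDATE c=25 (auto-commit; committed c=25)
Op 2: BEGIN: in_txn=True, pending={}
Op 3: UPDATE c=13 (pending; pending now {c=13})
Op 4: COMMIT: merged ['c'] into committed; committed now {b=9, c=13, d=1}
Op 5: UPDATE d=4 (auto-commit; committed d=4)
Op 6: UPDATE b=12 (auto-commit; committed b=12)
Final committed: {b=12, c=13, d=4}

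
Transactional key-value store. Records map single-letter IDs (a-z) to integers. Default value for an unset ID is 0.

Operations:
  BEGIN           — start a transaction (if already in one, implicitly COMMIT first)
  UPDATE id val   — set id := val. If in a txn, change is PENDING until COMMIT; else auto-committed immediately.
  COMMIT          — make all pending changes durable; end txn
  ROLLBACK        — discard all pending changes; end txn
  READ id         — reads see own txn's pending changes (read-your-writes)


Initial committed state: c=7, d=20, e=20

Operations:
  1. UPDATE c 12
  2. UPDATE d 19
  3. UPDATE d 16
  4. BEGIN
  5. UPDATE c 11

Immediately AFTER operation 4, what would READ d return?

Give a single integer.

Answer: 16

Derivation:
Initial committed: {c=7, d=20, e=20}
Op 1: UPDATE c=12 (auto-commit; committed c=12)
Op 2: UPDATE d=19 (auto-commit; committed d=19)
Op 3: UPDATE d=16 (auto-commit; committed d=16)
Op 4: BEGIN: in_txn=True, pending={}
After op 4: visible(d) = 16 (pending={}, committed={c=12, d=16, e=20})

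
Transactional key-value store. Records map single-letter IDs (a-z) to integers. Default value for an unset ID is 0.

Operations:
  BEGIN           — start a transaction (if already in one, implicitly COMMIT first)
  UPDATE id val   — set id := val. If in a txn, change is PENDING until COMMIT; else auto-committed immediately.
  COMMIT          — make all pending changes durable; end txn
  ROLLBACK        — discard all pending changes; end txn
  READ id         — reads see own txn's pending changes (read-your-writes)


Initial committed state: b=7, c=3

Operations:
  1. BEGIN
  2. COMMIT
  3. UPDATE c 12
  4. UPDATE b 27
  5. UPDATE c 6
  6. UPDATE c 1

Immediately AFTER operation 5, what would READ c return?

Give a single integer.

Answer: 6

Derivation:
Initial committed: {b=7, c=3}
Op 1: BEGIN: in_txn=True, pending={}
Op 2: COMMIT: merged [] into committed; committed now {b=7, c=3}
Op 3: UPDATE c=12 (auto-commit; committed c=12)
Op 4: UPDATE b=27 (auto-commit; committed b=27)
Op 5: UPDATE c=6 (auto-commit; committed c=6)
After op 5: visible(c) = 6 (pending={}, committed={b=27, c=6})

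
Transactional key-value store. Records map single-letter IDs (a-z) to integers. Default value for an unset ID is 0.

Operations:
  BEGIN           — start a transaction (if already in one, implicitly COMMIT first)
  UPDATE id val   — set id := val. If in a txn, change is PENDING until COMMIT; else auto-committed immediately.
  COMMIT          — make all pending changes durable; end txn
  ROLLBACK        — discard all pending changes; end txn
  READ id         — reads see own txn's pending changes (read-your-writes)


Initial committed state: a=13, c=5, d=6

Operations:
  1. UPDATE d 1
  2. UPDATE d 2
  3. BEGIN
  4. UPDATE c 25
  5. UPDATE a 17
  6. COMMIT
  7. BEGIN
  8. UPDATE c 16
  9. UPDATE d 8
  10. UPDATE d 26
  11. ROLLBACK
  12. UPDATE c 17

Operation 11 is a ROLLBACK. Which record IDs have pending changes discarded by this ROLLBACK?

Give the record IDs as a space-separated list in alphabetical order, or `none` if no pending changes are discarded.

Answer: c d

Derivation:
Initial committed: {a=13, c=5, d=6}
Op 1: UPDATE d=1 (auto-commit; committed d=1)
Op 2: UPDATE d=2 (auto-commit; committed d=2)
Op 3: BEGIN: in_txn=True, pending={}
Op 4: UPDATE c=25 (pending; pending now {c=25})
Op 5: UPDATE a=17 (pending; pending now {a=17, c=25})
Op 6: COMMIT: merged ['a', 'c'] into committed; committed now {a=17, c=25, d=2}
Op 7: BEGIN: in_txn=True, pending={}
Op 8: UPDATE c=16 (pending; pending now {c=16})
Op 9: UPDATE d=8 (pending; pending now {c=16, d=8})
Op 10: UPDATE d=26 (pending; pending now {c=16, d=26})
Op 11: ROLLBACK: discarded pending ['c', 'd']; in_txn=False
Op 12: UPDATE c=17 (auto-commit; committed c=17)
ROLLBACK at op 11 discards: ['c', 'd']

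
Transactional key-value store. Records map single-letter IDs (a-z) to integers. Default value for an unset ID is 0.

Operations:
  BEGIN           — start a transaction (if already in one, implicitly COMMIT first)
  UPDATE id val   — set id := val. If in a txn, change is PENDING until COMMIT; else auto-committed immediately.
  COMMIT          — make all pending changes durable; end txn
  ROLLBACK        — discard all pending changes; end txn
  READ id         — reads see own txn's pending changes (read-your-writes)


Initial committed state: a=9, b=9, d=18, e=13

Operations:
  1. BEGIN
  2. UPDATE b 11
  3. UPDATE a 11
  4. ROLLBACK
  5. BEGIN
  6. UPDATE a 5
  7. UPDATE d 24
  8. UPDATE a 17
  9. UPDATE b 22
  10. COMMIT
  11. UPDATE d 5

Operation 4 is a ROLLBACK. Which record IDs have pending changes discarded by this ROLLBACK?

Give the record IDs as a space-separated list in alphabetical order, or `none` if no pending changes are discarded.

Initial committed: {a=9, b=9, d=18, e=13}
Op 1: BEGIN: in_txn=True, pending={}
Op 2: UPDATE b=11 (pending; pending now {b=11})
Op 3: UPDATE a=11 (pending; pending now {a=11, b=11})
Op 4: ROLLBACK: discarded pending ['a', 'b']; in_txn=False
Op 5: BEGIN: in_txn=True, pending={}
Op 6: UPDATE a=5 (pending; pending now {a=5})
Op 7: UPDATE d=24 (pending; pending now {a=5, d=24})
Op 8: UPDATE a=17 (pending; pending now {a=17, d=24})
Op 9: UPDATE b=22 (pending; pending now {a=17, b=22, d=24})
Op 10: COMMIT: merged ['a', 'b', 'd'] into committed; committed now {a=17, b=22, d=24, e=13}
Op 11: UPDATE d=5 (auto-commit; committed d=5)
ROLLBACK at op 4 discards: ['a', 'b']

Answer: a b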